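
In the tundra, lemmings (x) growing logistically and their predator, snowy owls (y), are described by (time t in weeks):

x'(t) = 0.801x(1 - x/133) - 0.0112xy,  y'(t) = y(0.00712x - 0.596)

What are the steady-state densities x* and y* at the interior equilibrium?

x* ≈ 83.7, y* ≈ 26.5

From dy/dt = 0 with y > 0: 0.00712x* = 0.596, so x* = 83.7.
Substitute into dx/dt = 0: 0.801(1 - 83.7/133) = 0.0112y*.
The bracket is 0.371, giving y* = 0.297/0.0112 = 26.5.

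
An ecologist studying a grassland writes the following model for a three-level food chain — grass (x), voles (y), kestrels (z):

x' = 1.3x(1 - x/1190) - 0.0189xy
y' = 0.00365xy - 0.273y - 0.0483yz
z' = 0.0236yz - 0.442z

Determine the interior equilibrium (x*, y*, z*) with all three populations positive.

x* ≈ 866, y* ≈ 18.7, z* ≈ 59.8

From dz/dt = 0: 0.0236y* = 0.442, so y* = 18.7.
From dx/dt = 0: 1.3(1 - x*/1190) = 0.0189·18.7, giving x* = 1190·(1 - 0.272) = 866.
From dy/dt = 0: 0.00365·866 - 0.273 = 0.0483z*, so z* = 2.89/0.0483 = 59.8.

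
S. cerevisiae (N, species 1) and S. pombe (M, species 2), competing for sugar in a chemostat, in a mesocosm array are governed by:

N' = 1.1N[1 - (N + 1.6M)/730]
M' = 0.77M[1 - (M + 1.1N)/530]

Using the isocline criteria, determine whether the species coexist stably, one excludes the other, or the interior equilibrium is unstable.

unstable coexistence (outcome depends on initial conditions)

Compare the nullcline intercepts: K1/α12 = 730/1.6 = 456 < K2 = 530; K2/α21 = 530/1.1 = 482 < K1 = 730.
Since both are reversed, neither can invade when rare; the interior point is a saddle.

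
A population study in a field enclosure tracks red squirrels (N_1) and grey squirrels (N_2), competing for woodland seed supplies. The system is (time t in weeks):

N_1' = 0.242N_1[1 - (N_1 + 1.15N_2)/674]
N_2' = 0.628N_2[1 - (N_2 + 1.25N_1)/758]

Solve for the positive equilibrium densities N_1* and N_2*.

N_1* ≈ 452, N_2* ≈ 193

Setting both brackets to zero gives the nullclines N_1 + 1.15N_2 = 674 and 1.25N_1 + N_2 = 758.
Substituting N_2 = 758 - 1.25N_1 into the first: N_1(1 - 1.15·1.25) = 674 - 1.15·758.
So N_1* = -198/-0.438 = 452, and then N_2* = 758 - 1.25·452 = 193.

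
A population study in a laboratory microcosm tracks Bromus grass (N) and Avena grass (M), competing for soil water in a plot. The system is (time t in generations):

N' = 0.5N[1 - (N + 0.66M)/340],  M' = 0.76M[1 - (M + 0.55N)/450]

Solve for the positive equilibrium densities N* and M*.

Setting both brackets to zero gives the nullclines N + 0.66M = 340 and 0.55N + M = 450.
Substituting M = 450 - 0.55N into the first: N(1 - 0.66·0.55) = 340 - 0.66·450.
So N* = 43/0.637 = 67.5, and then M* = 450 - 0.55·67.5 = 413.

N* ≈ 67.5, M* ≈ 413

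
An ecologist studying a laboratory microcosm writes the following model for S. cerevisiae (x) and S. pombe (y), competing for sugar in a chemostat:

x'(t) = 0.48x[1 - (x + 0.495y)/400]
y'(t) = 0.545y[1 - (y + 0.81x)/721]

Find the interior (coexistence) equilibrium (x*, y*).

x* ≈ 72, y* ≈ 663

Setting both brackets to zero gives the nullclines x + 0.495y = 400 and 0.81x + y = 721.
Substituting y = 721 - 0.81x into the first: x(1 - 0.495·0.81) = 400 - 0.495·721.
So x* = 43.1/0.599 = 72, and then y* = 721 - 0.81·72 = 663.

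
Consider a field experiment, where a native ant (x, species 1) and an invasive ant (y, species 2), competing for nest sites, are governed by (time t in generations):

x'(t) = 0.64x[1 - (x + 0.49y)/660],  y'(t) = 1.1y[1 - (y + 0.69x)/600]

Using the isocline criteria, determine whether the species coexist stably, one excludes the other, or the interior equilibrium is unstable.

stable coexistence

Compare the nullcline intercepts: K1/α12 = 660/0.49 = 1350 > K2 = 600; K2/α21 = 600/0.69 = 870 > K1 = 660.
Since both inequalities hold, each species can invade when rare, so the interior equilibrium is stable.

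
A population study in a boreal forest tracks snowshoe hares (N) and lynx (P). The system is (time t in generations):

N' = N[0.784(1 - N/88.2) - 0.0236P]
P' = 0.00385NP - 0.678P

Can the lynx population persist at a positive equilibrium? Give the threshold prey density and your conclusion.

Threshold N = 176; K < 176, so no, the predator goes extinct.

The predator equation gives dP/dt > 0 only when N > 0.678/0.00385 = 176.
Without the predator, N → K = 88.2. Since 88.2 < 176, the predator cannot invade.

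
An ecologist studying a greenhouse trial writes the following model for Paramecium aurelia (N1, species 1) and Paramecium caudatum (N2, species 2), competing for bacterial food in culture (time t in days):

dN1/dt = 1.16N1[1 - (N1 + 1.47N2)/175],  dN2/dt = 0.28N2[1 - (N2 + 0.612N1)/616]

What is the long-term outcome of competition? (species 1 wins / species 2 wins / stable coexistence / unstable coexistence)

Compare the nullcline intercepts: K1/α12 = 175/1.47 = 119 < K2 = 616; K2/α21 = 616/0.612 = 1010 > K1 = 175.
Since the inequalities point opposite ways, species 2 can invade but species 1 cannot.

species 2 excludes species 1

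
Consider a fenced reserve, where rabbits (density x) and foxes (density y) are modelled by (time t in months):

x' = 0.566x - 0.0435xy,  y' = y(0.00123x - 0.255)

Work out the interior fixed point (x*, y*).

x* ≈ 207, y* ≈ 13

Set dy/dt = 0 with y > 0: 0.00123x - 0.255 = 0, so x* = 0.255/0.00123 = 207.
Set dx/dt = 0 with x > 0: 0.566 - 0.0435y = 0, so y* = 0.566/0.0435 = 13.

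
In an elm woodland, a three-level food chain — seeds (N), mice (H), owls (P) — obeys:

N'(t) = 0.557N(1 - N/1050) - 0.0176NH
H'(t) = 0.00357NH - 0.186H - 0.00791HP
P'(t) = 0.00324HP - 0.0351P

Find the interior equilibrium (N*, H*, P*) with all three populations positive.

From dP/dt = 0: 0.00324H* = 0.0351, so H* = 10.8.
From dN/dt = 0: 0.557(1 - N*/1050) = 0.0176·10.8, giving N* = 1050·(1 - 0.342) = 691.
From dH/dt = 0: 0.00357·691 - 0.186 = 0.00791P*, so P* = 2.28/0.00791 = 288.

N* ≈ 691, H* ≈ 10.8, P* ≈ 288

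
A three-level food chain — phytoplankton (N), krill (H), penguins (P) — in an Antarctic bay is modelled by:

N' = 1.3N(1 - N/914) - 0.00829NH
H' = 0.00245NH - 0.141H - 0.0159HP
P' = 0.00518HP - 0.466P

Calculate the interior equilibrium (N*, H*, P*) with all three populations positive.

N* ≈ 390, H* ≈ 90, P* ≈ 51.2

From dP/dt = 0: 0.00518H* = 0.466, so H* = 90.
From dN/dt = 0: 1.3(1 - N*/914) = 0.00829·90, giving N* = 914·(1 - 0.574) = 390.
From dH/dt = 0: 0.00245·390 - 0.141 = 0.0159P*, so P* = 0.814/0.0159 = 51.2.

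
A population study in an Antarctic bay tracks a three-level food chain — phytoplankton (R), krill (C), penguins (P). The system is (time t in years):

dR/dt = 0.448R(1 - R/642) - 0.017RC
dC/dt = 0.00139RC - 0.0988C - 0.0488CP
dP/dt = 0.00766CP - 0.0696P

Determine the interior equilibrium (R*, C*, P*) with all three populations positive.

From dP/dt = 0: 0.00766C* = 0.0696, so C* = 9.09.
From dR/dt = 0: 0.448(1 - R*/642) = 0.017·9.09, giving R* = 642·(1 - 0.345) = 421.
From dC/dt = 0: 0.00139·421 - 0.0988 = 0.0488P*, so P* = 0.486/0.0488 = 9.96.

R* ≈ 421, C* ≈ 9.09, P* ≈ 9.96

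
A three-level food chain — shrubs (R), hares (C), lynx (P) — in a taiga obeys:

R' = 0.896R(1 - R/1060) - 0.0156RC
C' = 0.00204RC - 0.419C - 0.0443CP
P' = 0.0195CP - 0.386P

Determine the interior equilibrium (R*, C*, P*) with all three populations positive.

R* ≈ 695, C* ≈ 19.8, P* ≈ 22.5

From dP/dt = 0: 0.0195C* = 0.386, so C* = 19.8.
From dR/dt = 0: 0.896(1 - R*/1060) = 0.0156·19.8, giving R* = 1060·(1 - 0.345) = 695.
From dC/dt = 0: 0.00204·695 - 0.419 = 0.0443P*, so P* = 0.998/0.0443 = 22.5.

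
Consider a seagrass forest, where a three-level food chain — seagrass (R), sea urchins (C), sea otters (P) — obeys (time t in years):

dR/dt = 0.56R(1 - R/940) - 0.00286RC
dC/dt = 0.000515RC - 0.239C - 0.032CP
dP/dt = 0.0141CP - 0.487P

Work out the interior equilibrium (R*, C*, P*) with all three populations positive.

R* ≈ 774, C* ≈ 34.5, P* ≈ 4.99

From dP/dt = 0: 0.0141C* = 0.487, so C* = 34.5.
From dR/dt = 0: 0.56(1 - R*/940) = 0.00286·34.5, giving R* = 940·(1 - 0.176) = 774.
From dC/dt = 0: 0.000515·774 - 0.239 = 0.032P*, so P* = 0.16/0.032 = 4.99.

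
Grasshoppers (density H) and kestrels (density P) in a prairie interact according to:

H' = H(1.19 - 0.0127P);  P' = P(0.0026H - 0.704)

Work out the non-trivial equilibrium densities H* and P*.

H* ≈ 271, P* ≈ 93.7

Set dP/dt = 0 with P > 0: 0.0026H - 0.704 = 0, so H* = 0.704/0.0026 = 271.
Set dH/dt = 0 with H > 0: 1.19 - 0.0127P = 0, so P* = 1.19/0.0127 = 93.7.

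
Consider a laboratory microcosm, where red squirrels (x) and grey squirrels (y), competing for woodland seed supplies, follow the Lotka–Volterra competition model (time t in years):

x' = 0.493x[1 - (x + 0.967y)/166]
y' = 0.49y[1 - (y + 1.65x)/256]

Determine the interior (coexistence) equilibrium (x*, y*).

x* ≈ 137, y* ≈ 30.1

Setting both brackets to zero gives the nullclines x + 0.967y = 166 and 1.65x + y = 256.
Substituting y = 256 - 1.65x into the first: x(1 - 0.967·1.65) = 166 - 0.967·256.
So x* = -81.6/-0.596 = 137, and then y* = 256 - 1.65·137 = 30.1.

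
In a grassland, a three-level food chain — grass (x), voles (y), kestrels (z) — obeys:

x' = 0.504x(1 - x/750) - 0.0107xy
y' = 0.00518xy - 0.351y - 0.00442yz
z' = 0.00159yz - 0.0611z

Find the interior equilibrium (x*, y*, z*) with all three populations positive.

From dz/dt = 0: 0.00159y* = 0.0611, so y* = 38.4.
From dx/dt = 0: 0.504(1 - x*/750) = 0.0107·38.4, giving x* = 750·(1 - 0.816) = 138.
From dy/dt = 0: 0.00518·138 - 0.351 = 0.00442z*, so z* = 0.365/0.00442 = 82.5.

x* ≈ 138, y* ≈ 38.4, z* ≈ 82.5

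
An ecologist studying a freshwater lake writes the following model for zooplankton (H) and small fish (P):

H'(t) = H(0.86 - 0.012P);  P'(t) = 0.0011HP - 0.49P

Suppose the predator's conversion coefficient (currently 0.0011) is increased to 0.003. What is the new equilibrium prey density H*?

At the interior fixed point, setting dP/dt = 0 with P > 0 fixes H* = (predator death rate)/(HP coefficient) — independent of the other coefficients.
With the change, H* = 0.49/0.003 = 163; it falls from 445.

H* ≈ 163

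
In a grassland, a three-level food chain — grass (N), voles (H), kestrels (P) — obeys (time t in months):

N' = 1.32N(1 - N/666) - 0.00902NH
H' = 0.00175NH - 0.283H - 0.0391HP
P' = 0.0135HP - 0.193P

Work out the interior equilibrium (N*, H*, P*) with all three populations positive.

From dP/dt = 0: 0.0135H* = 0.193, so H* = 14.3.
From dN/dt = 0: 1.32(1 - N*/666) = 0.00902·14.3, giving N* = 666·(1 - 0.0977) = 601.
From dH/dt = 0: 0.00175·601 - 0.283 = 0.0391P*, so P* = 0.769/0.0391 = 19.7.

N* ≈ 601, H* ≈ 14.3, P* ≈ 19.7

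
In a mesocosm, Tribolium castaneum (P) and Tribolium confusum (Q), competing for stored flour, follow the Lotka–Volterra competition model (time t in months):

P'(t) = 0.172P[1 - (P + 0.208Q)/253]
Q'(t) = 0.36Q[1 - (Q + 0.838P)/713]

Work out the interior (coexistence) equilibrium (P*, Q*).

P* ≈ 127, Q* ≈ 607

Setting both brackets to zero gives the nullclines P + 0.208Q = 253 and 0.838P + Q = 713.
Substituting Q = 713 - 0.838P into the first: P(1 - 0.208·0.838) = 253 - 0.208·713.
So P* = 105/0.826 = 127, and then Q* = 713 - 0.838·127 = 607.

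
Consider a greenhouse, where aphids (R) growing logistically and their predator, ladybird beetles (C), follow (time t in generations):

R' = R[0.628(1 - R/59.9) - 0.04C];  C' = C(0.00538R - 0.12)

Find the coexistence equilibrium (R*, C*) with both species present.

From dC/dt = 0 with C > 0: 0.00538R* = 0.12, so R* = 22.3.
Substitute into dR/dt = 0: 0.628(1 - 22.3/59.9) = 0.04C*.
The bracket is 0.628, giving C* = 0.394/0.04 = 9.85.

R* ≈ 22.3, C* ≈ 9.85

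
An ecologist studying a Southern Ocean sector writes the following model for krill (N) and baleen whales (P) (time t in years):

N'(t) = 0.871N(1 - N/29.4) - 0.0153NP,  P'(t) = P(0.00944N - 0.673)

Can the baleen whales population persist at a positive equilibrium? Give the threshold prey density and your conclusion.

The predator equation gives dP/dt > 0 only when N > 0.673/0.00944 = 71.3.
Without the predator, N → K = 29.4. Since 29.4 < 71.3, the predator cannot invade.

Threshold N = 71.3; K < 71.3, so no, the predator goes extinct.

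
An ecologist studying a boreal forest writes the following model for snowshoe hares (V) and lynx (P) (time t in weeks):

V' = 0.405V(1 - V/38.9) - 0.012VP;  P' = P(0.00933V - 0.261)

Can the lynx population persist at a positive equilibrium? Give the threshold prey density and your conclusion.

Threshold V = 28; K > 28, so yes, the predator persists.

The predator equation gives dP/dt > 0 only when V > 0.261/0.00933 = 28.
Without the predator, V → K = 38.9. Since 38.9 > 28, the predator can invade and persist.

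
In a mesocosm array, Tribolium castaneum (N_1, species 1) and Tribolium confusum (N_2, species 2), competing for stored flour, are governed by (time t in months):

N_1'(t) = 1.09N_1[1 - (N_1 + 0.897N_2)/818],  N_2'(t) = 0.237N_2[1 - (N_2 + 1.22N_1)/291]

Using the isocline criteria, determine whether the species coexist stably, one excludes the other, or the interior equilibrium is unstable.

species 1 excludes species 2

Compare the nullcline intercepts: K1/α12 = 818/0.897 = 912 > K2 = 291; K2/α21 = 291/1.22 = 239 < K1 = 818.
Since the inequalities point opposite ways, species 1 can invade but species 2 cannot.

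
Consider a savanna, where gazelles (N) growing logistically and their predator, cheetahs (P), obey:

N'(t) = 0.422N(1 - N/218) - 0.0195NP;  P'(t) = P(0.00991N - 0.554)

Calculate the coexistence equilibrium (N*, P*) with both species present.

From dP/dt = 0 with P > 0: 0.00991N* = 0.554, so N* = 55.9.
Substitute into dN/dt = 0: 0.422(1 - 55.9/218) = 0.0195P*.
The bracket is 0.744, giving P* = 0.314/0.0195 = 16.1.

N* ≈ 55.9, P* ≈ 16.1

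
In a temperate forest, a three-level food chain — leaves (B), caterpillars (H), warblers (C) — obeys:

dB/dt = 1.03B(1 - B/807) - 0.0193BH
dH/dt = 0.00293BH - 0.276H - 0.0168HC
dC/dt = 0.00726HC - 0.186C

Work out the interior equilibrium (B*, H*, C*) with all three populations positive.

From dC/dt = 0: 0.00726H* = 0.186, so H* = 25.6.
From dB/dt = 0: 1.03(1 - B*/807) = 0.0193·25.6, giving B* = 807·(1 - 0.48) = 420.
From dH/dt = 0: 0.00293·420 - 0.276 = 0.0168C*, so C* = 0.953/0.0168 = 56.8.

B* ≈ 420, H* ≈ 25.6, C* ≈ 56.8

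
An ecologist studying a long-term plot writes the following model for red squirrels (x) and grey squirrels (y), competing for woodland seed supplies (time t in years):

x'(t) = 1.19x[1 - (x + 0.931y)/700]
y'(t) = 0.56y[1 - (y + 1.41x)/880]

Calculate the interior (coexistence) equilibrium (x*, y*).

Setting both brackets to zero gives the nullclines x + 0.931y = 700 and 1.41x + y = 880.
Substituting y = 880 - 1.41x into the first: x(1 - 0.931·1.41) = 700 - 0.931·880.
So x* = -119/-0.313 = 381, and then y* = 880 - 1.41·381 = 342.

x* ≈ 381, y* ≈ 342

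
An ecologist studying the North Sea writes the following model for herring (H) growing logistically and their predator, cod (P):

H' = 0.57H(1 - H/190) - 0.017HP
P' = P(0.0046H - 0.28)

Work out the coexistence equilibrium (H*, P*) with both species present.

From dP/dt = 0 with P > 0: 0.0046H* = 0.28, so H* = 60.9.
Substitute into dH/dt = 0: 0.57(1 - 60.9/190) = 0.017P*.
The bracket is 0.68, giving P* = 0.387/0.017 = 22.8.

H* ≈ 60.9, P* ≈ 22.8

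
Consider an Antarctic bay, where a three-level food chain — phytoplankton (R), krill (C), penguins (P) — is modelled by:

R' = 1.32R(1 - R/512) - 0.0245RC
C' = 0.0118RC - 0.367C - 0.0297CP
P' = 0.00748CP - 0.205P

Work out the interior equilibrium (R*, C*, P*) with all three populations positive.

R* ≈ 252, C* ≈ 27.4, P* ≈ 87.6

From dP/dt = 0: 0.00748C* = 0.205, so C* = 27.4.
From dR/dt = 0: 1.32(1 - R*/512) = 0.0245·27.4, giving R* = 512·(1 - 0.509) = 252.
From dC/dt = 0: 0.0118·252 - 0.367 = 0.0297P*, so P* = 2.6/0.0297 = 87.6.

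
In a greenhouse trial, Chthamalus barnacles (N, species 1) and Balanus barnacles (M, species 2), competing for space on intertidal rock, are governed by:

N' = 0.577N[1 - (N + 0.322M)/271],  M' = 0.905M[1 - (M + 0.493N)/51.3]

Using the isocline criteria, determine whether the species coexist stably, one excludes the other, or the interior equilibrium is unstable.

species 1 excludes species 2

Compare the nullcline intercepts: K1/α12 = 271/0.322 = 842 > K2 = 51.3; K2/α21 = 51.3/0.493 = 104 < K1 = 271.
Since the inequalities point opposite ways, species 1 can invade but species 2 cannot.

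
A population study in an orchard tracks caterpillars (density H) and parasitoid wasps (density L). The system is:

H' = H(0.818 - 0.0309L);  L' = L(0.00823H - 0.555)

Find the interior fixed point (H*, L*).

Set dL/dt = 0 with L > 0: 0.00823H - 0.555 = 0, so H* = 0.555/0.00823 = 67.4.
Set dH/dt = 0 with H > 0: 0.818 - 0.0309L = 0, so L* = 0.818/0.0309 = 26.5.

H* ≈ 67.4, L* ≈ 26.5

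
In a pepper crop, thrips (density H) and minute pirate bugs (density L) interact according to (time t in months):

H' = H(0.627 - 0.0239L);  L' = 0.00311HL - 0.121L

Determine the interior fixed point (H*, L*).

H* ≈ 38.9, L* ≈ 26.2

Set dL/dt = 0 with L > 0: 0.00311H - 0.121 = 0, so H* = 0.121/0.00311 = 38.9.
Set dH/dt = 0 with H > 0: 0.627 - 0.0239L = 0, so L* = 0.627/0.0239 = 26.2.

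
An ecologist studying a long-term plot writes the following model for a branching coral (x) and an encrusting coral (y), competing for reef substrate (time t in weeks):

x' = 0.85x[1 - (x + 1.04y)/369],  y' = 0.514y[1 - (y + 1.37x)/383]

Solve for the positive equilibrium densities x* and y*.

x* ≈ 69, y* ≈ 288

Setting both brackets to zero gives the nullclines x + 1.04y = 369 and 1.37x + y = 383.
Substituting y = 383 - 1.37x into the first: x(1 - 1.04·1.37) = 369 - 1.04·383.
So x* = -29.3/-0.425 = 69, and then y* = 383 - 1.37·69 = 288.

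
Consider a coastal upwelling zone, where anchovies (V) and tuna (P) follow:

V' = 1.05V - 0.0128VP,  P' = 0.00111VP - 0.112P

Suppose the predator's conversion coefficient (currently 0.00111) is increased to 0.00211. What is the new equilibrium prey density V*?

V* ≈ 53.1

At the interior fixed point, setting dP/dt = 0 with P > 0 fixes V* = (predator death rate)/(VP coefficient) — independent of the other coefficients.
With the change, V* = 0.112/0.00211 = 53.1; it falls from 101.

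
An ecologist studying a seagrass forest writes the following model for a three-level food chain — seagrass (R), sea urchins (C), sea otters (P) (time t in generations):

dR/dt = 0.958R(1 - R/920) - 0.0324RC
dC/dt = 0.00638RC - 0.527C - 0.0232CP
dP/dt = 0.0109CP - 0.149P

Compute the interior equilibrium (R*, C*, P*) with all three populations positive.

R* ≈ 495, C* ≈ 13.7, P* ≈ 113

From dP/dt = 0: 0.0109C* = 0.149, so C* = 13.7.
From dR/dt = 0: 0.958(1 - R*/920) = 0.0324·13.7, giving R* = 920·(1 - 0.462) = 495.
From dC/dt = 0: 0.00638·495 - 0.527 = 0.0232P*, so P* = 2.63/0.0232 = 113.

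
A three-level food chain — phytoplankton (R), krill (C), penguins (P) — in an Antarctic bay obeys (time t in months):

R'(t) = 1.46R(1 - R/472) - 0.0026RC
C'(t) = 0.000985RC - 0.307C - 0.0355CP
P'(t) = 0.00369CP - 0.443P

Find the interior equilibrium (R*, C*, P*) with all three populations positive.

R* ≈ 371, C* ≈ 120, P* ≈ 1.65

From dP/dt = 0: 0.00369C* = 0.443, so C* = 120.
From dR/dt = 0: 1.46(1 - R*/472) = 0.0026·120, giving R* = 472·(1 - 0.214) = 371.
From dC/dt = 0: 0.000985·371 - 0.307 = 0.0355P*, so P* = 0.0585/0.0355 = 1.65.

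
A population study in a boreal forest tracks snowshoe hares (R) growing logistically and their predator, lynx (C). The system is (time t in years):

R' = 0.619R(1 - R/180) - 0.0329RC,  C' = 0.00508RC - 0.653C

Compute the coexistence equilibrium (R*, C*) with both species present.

R* ≈ 129, C* ≈ 5.38

From dC/dt = 0 with C > 0: 0.00508R* = 0.653, so R* = 129.
Substitute into dR/dt = 0: 0.619(1 - 129/180) = 0.0329C*.
The bracket is 0.286, giving C* = 0.177/0.0329 = 5.38.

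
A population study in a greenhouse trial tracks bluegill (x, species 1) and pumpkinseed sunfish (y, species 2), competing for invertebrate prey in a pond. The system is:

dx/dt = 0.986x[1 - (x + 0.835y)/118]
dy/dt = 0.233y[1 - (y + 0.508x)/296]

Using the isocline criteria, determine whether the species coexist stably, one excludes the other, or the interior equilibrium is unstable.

Compare the nullcline intercepts: K1/α12 = 118/0.835 = 141 < K2 = 296; K2/α21 = 296/0.508 = 583 > K1 = 118.
Since the inequalities point opposite ways, species 2 can invade but species 1 cannot.

species 2 excludes species 1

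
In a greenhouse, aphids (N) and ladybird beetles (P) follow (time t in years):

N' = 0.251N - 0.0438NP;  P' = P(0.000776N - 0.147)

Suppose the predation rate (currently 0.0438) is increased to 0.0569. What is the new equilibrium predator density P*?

P* ≈ 4.41

At the interior fixed point, setting dN/dt = 0 with N > 0 fixes P* = (prey growth rate)/(NP coefficient) — independent of the other coefficients.
With the change, P* = 0.251/0.0569 = 4.41; it falls from 5.73.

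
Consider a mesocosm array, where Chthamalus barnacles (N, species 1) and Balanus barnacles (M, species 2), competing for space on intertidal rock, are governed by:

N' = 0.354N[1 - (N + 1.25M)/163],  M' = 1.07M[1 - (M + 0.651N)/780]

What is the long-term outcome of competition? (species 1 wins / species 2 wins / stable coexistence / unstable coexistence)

species 2 excludes species 1

Compare the nullcline intercepts: K1/α12 = 163/1.25 = 130 < K2 = 780; K2/α21 = 780/0.651 = 1200 > K1 = 163.
Since the inequalities point opposite ways, species 2 can invade but species 1 cannot.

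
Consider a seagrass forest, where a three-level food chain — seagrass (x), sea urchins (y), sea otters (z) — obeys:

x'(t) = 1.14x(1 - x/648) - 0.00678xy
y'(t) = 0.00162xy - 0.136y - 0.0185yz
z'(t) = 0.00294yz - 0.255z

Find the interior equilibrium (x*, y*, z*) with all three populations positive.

From dz/dt = 0: 0.00294y* = 0.255, so y* = 86.7.
From dx/dt = 0: 1.14(1 - x*/648) = 0.00678·86.7, giving x* = 648·(1 - 0.516) = 314.
From dy/dt = 0: 0.00162·314 - 0.136 = 0.0185z*, so z* = 0.372/0.0185 = 20.1.

x* ≈ 314, y* ≈ 86.7, z* ≈ 20.1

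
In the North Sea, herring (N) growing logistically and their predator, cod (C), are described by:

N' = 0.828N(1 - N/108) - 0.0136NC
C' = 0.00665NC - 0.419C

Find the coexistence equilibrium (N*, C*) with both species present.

N* ≈ 63, C* ≈ 25.4

From dC/dt = 0 with C > 0: 0.00665N* = 0.419, so N* = 63.
Substitute into dN/dt = 0: 0.828(1 - 63/108) = 0.0136C*.
The bracket is 0.417, giving C* = 0.345/0.0136 = 25.4.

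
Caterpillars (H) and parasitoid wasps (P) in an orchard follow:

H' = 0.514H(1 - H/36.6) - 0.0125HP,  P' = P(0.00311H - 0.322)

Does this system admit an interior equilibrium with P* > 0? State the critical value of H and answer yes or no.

The predator equation gives dP/dt > 0 only when H > 0.322/0.00311 = 104.
Without the predator, H → K = 36.6. Since 36.6 < 104, the predator cannot invade.

Threshold H = 104; K < 104, so no, the predator goes extinct.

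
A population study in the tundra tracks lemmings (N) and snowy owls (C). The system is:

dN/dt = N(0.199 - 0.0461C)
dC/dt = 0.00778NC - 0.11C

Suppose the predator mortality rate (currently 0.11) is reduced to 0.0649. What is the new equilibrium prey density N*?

At the interior fixed point, setting dC/dt = 0 with C > 0 fixes N* = (predator death rate)/(NC coefficient) — independent of the other coefficients.
With the change, N* = 0.0649/0.00778 = 8.34; it falls from 14.1.

N* ≈ 8.34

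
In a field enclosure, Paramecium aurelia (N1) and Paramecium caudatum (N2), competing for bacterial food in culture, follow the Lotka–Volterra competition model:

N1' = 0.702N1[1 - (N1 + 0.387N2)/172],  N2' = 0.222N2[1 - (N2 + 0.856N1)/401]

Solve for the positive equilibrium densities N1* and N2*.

N1* ≈ 25.1, N2* ≈ 379

Setting both brackets to zero gives the nullclines N1 + 0.387N2 = 172 and 0.856N1 + N2 = 401.
Substituting N2 = 401 - 0.856N1 into the first: N1(1 - 0.387·0.856) = 172 - 0.387·401.
So N1* = 16.8/0.669 = 25.1, and then N2* = 401 - 0.856·25.1 = 379.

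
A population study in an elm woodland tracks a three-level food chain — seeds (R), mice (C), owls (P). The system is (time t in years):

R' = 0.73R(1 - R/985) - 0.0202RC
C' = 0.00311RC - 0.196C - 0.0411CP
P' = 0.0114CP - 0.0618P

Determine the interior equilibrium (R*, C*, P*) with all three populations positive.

R* ≈ 837, C* ≈ 5.42, P* ≈ 58.6

From dP/dt = 0: 0.0114C* = 0.0618, so C* = 5.42.
From dR/dt = 0: 0.73(1 - R*/985) = 0.0202·5.42, giving R* = 985·(1 - 0.15) = 837.
From dC/dt = 0: 0.00311·837 - 0.196 = 0.0411P*, so P* = 2.41/0.0411 = 58.6.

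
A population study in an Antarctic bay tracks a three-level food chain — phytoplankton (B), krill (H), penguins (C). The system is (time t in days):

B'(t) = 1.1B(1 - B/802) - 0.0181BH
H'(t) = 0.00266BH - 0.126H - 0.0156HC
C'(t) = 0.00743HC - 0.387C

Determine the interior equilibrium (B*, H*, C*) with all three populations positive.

From dC/dt = 0: 0.00743H* = 0.387, so H* = 52.1.
From dB/dt = 0: 1.1(1 - B*/802) = 0.0181·52.1, giving B* = 802·(1 - 0.857) = 115.
From dH/dt = 0: 0.00266·115 - 0.126 = 0.0156C*, so C* = 0.179/0.0156 = 11.5.

B* ≈ 115, H* ≈ 52.1, C* ≈ 11.5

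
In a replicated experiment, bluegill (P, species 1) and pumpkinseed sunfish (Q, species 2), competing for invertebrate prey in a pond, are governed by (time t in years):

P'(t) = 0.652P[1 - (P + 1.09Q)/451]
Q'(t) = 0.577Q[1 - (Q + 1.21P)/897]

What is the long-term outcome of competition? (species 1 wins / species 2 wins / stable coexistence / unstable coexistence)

Compare the nullcline intercepts: K1/α12 = 451/1.09 = 414 < K2 = 897; K2/α21 = 897/1.21 = 741 > K1 = 451.
Since the inequalities point opposite ways, species 2 can invade but species 1 cannot.

species 2 excludes species 1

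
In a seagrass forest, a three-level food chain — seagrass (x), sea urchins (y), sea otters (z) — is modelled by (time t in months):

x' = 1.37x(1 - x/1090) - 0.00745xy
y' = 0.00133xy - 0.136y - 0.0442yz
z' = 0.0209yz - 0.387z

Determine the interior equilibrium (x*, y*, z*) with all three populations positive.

From dz/dt = 0: 0.0209y* = 0.387, so y* = 18.5.
From dx/dt = 0: 1.37(1 - x*/1090) = 0.00745·18.5, giving x* = 1090·(1 - 0.101) = 980.
From dy/dt = 0: 0.00133·980 - 0.136 = 0.0442z*, so z* = 1.17/0.0442 = 26.4.

x* ≈ 980, y* ≈ 18.5, z* ≈ 26.4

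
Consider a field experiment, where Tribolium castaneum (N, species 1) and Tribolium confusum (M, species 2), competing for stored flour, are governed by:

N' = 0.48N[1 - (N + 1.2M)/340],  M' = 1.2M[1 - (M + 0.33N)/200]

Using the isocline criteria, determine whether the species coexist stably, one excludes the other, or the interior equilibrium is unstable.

Compare the nullcline intercepts: K1/α12 = 340/1.2 = 283 > K2 = 200; K2/α21 = 200/0.33 = 606 > K1 = 340.
Since both inequalities hold, each species can invade when rare, so the interior equilibrium is stable.

stable coexistence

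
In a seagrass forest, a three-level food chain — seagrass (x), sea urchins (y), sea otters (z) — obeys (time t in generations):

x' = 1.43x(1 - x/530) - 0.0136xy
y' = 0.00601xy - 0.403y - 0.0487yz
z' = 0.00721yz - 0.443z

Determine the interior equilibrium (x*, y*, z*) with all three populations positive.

From dz/dt = 0: 0.00721y* = 0.443, so y* = 61.4.
From dx/dt = 0: 1.43(1 - x*/530) = 0.0136·61.4, giving x* = 530·(1 - 0.584) = 220.
From dy/dt = 0: 0.00601·220 - 0.403 = 0.0487z*, so z* = 0.921/0.0487 = 18.9.

x* ≈ 220, y* ≈ 61.4, z* ≈ 18.9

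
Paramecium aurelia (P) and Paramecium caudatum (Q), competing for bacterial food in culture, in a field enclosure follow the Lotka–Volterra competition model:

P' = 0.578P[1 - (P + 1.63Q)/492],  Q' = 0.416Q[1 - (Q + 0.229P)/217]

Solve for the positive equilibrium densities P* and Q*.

Setting both brackets to zero gives the nullclines P + 1.63Q = 492 and 0.229P + Q = 217.
Substituting Q = 217 - 0.229P into the first: P(1 - 1.63·0.229) = 492 - 1.63·217.
So P* = 138/0.627 = 221, and then Q* = 217 - 0.229·221 = 166.

P* ≈ 221, Q* ≈ 166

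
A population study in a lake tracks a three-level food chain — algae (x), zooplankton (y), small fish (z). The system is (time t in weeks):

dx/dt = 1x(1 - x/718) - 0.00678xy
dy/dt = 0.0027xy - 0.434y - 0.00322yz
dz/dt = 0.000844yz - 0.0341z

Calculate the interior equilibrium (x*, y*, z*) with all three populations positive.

x* ≈ 521, y* ≈ 40.4, z* ≈ 302

From dz/dt = 0: 0.000844y* = 0.0341, so y* = 40.4.
From dx/dt = 0: 1(1 - x*/718) = 0.00678·40.4, giving x* = 718·(1 - 0.274) = 521.
From dy/dt = 0: 0.0027·521 - 0.434 = 0.00322z*, so z* = 0.974/0.00322 = 302.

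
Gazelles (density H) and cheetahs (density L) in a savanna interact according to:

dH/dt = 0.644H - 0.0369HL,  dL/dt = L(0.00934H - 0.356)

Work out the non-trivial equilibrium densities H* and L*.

H* ≈ 38.1, L* ≈ 17.5

Set dL/dt = 0 with L > 0: 0.00934H - 0.356 = 0, so H* = 0.356/0.00934 = 38.1.
Set dH/dt = 0 with H > 0: 0.644 - 0.0369L = 0, so L* = 0.644/0.0369 = 17.5.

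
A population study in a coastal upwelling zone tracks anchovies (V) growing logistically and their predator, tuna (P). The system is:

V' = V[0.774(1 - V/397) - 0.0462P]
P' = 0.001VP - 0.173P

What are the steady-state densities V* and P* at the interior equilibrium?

V* ≈ 173, P* ≈ 9.45

From dP/dt = 0 with P > 0: 0.001V* = 0.173, so V* = 173.
Substitute into dV/dt = 0: 0.774(1 - 173/397) = 0.0462P*.
The bracket is 0.564, giving P* = 0.437/0.0462 = 9.45.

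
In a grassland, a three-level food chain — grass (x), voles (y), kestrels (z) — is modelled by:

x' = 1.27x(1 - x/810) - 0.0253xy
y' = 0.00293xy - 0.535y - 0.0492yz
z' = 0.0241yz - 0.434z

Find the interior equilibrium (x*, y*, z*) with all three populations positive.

From dz/dt = 0: 0.0241y* = 0.434, so y* = 18.
From dx/dt = 0: 1.27(1 - x*/810) = 0.0253·18, giving x* = 810·(1 - 0.359) = 519.
From dy/dt = 0: 0.00293·519 - 0.535 = 0.0492z*, so z* = 0.987/0.0492 = 20.1.

x* ≈ 519, y* ≈ 18, z* ≈ 20.1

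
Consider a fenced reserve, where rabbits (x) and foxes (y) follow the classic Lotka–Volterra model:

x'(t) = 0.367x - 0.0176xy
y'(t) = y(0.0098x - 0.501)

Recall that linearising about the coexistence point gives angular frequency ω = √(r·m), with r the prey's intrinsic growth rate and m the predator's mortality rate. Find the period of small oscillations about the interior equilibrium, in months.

T ≈ 14.7 months

Here r = 0.367 and m = 0.501, so r·m = 0.184.
ω = √0.184 = 0.429 per month, hence T = 2π/ω ≈ 14.7 months.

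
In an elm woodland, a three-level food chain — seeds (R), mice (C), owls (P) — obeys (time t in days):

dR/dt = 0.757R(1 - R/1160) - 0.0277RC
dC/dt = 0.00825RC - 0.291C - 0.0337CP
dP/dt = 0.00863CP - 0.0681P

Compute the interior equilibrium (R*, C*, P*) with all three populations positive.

From dP/dt = 0: 0.00863C* = 0.0681, so C* = 7.89.
From dR/dt = 0: 0.757(1 - R*/1160) = 0.0277·7.89, giving R* = 1160·(1 - 0.289) = 825.
From dC/dt = 0: 0.00825·825 - 0.291 = 0.0337P*, so P* = 6.52/0.0337 = 193.

R* ≈ 825, C* ≈ 7.89, P* ≈ 193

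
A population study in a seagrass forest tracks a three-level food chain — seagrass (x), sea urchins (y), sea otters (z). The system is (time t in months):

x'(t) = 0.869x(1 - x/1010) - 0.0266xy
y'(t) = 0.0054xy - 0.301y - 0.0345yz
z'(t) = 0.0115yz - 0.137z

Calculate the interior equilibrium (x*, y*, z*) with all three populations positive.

x* ≈ 642, y* ≈ 11.9, z* ≈ 91.7

From dz/dt = 0: 0.0115y* = 0.137, so y* = 11.9.
From dx/dt = 0: 0.869(1 - x*/1010) = 0.0266·11.9, giving x* = 1010·(1 - 0.365) = 642.
From dy/dt = 0: 0.0054·642 - 0.301 = 0.0345z*, so z* = 3.16/0.0345 = 91.7.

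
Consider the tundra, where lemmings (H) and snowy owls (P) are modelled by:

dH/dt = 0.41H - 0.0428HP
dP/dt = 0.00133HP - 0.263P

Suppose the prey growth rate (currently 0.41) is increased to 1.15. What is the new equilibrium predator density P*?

At the interior fixed point, setting dH/dt = 0 with H > 0 fixes P* = (prey growth rate)/(HP coefficient) — independent of the other coefficients.
With the change, P* = 1.15/0.0428 = 26.9; it rises from 9.58.

P* ≈ 26.9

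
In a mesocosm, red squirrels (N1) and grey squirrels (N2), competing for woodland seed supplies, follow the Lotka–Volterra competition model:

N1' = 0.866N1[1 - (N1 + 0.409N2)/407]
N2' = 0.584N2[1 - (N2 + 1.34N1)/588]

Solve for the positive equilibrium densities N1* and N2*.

Setting both brackets to zero gives the nullclines N1 + 0.409N2 = 407 and 1.34N1 + N2 = 588.
Substituting N2 = 588 - 1.34N1 into the first: N1(1 - 0.409·1.34) = 407 - 0.409·588.
So N1* = 167/0.452 = 368, and then N2* = 588 - 1.34·368 = 94.3.

N1* ≈ 368, N2* ≈ 94.3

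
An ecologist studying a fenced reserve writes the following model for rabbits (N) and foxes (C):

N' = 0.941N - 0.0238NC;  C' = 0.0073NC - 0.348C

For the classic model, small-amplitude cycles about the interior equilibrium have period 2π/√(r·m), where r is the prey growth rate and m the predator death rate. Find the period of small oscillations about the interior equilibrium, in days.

Here r = 0.941 and m = 0.348, so r·m = 0.327.
ω = √0.327 = 0.572 per day, hence T = 2π/ω ≈ 11 days.

T ≈ 11 days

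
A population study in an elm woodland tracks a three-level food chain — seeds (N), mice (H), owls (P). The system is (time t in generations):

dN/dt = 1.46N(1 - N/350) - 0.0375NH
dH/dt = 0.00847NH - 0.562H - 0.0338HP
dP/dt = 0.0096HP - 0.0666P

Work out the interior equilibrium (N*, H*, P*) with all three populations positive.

From dP/dt = 0: 0.0096H* = 0.0666, so H* = 6.94.
From dN/dt = 0: 1.46(1 - N*/350) = 0.0375·6.94, giving N* = 350·(1 - 0.178) = 288.
From dH/dt = 0: 0.00847·288 - 0.562 = 0.0338P*, so P* = 1.87/0.0338 = 55.5.

N* ≈ 288, H* ≈ 6.94, P* ≈ 55.5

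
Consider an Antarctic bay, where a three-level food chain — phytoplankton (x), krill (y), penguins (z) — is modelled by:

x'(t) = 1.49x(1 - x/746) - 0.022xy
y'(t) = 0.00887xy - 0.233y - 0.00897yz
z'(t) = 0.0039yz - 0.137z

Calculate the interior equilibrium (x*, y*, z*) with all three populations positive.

From dz/dt = 0: 0.0039y* = 0.137, so y* = 35.1.
From dx/dt = 0: 1.49(1 - x*/746) = 0.022·35.1, giving x* = 746·(1 - 0.519) = 359.
From dy/dt = 0: 0.00887·359 - 0.233 = 0.00897z*, so z* = 2.95/0.00897 = 329.

x* ≈ 359, y* ≈ 35.1, z* ≈ 329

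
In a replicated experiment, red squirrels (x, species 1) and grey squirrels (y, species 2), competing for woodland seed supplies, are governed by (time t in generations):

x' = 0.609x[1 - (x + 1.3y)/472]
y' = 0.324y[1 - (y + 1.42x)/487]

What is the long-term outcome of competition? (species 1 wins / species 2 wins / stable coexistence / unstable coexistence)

Compare the nullcline intercepts: K1/α12 = 472/1.3 = 363 < K2 = 487; K2/α21 = 487/1.42 = 343 < K1 = 472.
Since both are reversed, neither can invade when rare; the interior point is a saddle.

unstable coexistence (outcome depends on initial conditions)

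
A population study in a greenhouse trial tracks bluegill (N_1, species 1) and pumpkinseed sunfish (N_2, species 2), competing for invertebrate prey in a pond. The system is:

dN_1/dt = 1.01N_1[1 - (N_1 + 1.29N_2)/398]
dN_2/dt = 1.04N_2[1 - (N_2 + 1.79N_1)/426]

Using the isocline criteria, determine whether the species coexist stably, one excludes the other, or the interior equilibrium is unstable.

Compare the nullcline intercepts: K1/α12 = 398/1.29 = 309 < K2 = 426; K2/α21 = 426/1.79 = 238 < K1 = 398.
Since both are reversed, neither can invade when rare; the interior point is a saddle.

unstable coexistence (outcome depends on initial conditions)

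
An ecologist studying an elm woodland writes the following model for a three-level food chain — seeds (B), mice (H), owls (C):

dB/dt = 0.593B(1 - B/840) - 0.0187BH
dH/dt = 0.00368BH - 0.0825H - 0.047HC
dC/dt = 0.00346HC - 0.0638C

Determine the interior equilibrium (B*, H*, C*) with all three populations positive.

B* ≈ 352, H* ≈ 18.4, C* ≈ 25.8

From dC/dt = 0: 0.00346H* = 0.0638, so H* = 18.4.
From dB/dt = 0: 0.593(1 - B*/840) = 0.0187·18.4, giving B* = 840·(1 - 0.581) = 352.
From dH/dt = 0: 0.00368·352 - 0.0825 = 0.047C*, so C* = 1.21/0.047 = 25.8.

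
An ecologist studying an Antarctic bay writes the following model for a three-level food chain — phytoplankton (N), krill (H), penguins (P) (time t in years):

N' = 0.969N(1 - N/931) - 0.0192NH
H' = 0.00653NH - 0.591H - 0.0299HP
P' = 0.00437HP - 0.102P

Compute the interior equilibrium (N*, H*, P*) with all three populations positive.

From dP/dt = 0: 0.00437H* = 0.102, so H* = 23.3.
From dN/dt = 0: 0.969(1 - N*/931) = 0.0192·23.3, giving N* = 931·(1 - 0.462) = 500.
From dH/dt = 0: 0.00653·500 - 0.591 = 0.0299P*, so P* = 2.68/0.0299 = 89.5.

N* ≈ 500, H* ≈ 23.3, P* ≈ 89.5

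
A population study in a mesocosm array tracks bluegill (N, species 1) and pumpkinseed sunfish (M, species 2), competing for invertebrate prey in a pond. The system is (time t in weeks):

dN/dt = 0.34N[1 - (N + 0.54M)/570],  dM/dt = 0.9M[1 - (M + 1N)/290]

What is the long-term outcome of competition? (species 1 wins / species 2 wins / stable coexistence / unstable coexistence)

species 1 excludes species 2

Compare the nullcline intercepts: K1/α12 = 570/0.54 = 1060 > K2 = 290; K2/α21 = 290/1 = 290 < K1 = 570.
Since the inequalities point opposite ways, species 1 can invade but species 2 cannot.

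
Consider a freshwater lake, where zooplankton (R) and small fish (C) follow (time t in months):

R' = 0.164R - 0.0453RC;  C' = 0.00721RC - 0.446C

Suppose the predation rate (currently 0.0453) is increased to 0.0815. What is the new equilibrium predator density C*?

At the interior fixed point, setting dR/dt = 0 with R > 0 fixes C* = (prey growth rate)/(RC coefficient) — independent of the other coefficients.
With the change, C* = 0.164/0.0815 = 2.01; it falls from 3.62.

C* ≈ 2.01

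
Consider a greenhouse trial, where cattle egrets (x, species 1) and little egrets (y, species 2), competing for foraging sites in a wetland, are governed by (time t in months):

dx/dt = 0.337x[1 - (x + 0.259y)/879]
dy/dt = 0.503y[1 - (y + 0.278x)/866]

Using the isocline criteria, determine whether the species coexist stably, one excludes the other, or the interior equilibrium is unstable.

Compare the nullcline intercepts: K1/α12 = 879/0.259 = 3390 > K2 = 866; K2/α21 = 866/0.278 = 3120 > K1 = 879.
Since both inequalities hold, each species can invade when rare, so the interior equilibrium is stable.

stable coexistence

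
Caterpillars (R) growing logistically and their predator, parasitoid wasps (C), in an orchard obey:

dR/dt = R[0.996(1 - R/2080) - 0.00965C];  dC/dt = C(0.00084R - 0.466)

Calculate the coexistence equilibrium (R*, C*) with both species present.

R* ≈ 555, C* ≈ 75.7

From dC/dt = 0 with C > 0: 0.00084R* = 0.466, so R* = 555.
Substitute into dR/dt = 0: 0.996(1 - 555/2080) = 0.00965C*.
The bracket is 0.733, giving C* = 0.73/0.00965 = 75.7.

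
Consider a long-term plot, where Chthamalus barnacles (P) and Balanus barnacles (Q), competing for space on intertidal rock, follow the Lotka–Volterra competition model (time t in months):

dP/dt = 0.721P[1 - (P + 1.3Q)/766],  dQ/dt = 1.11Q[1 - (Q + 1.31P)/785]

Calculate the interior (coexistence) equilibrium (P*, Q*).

P* ≈ 362, Q* ≈ 311

Setting both brackets to zero gives the nullclines P + 1.3Q = 766 and 1.31P + Q = 785.
Substituting Q = 785 - 1.31P into the first: P(1 - 1.3·1.31) = 766 - 1.3·785.
So P* = -254/-0.703 = 362, and then Q* = 785 - 1.31·362 = 311.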